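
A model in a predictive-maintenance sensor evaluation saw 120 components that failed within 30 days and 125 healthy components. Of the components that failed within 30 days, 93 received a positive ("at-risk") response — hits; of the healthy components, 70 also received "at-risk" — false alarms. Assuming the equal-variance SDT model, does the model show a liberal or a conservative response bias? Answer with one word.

liberal

z(H) = 0.755, z(FA) = 0.151
c = −½·(z(H) + z(FA)) = -0.453
c < 0 → liberal criterion (biased toward responding “yes”).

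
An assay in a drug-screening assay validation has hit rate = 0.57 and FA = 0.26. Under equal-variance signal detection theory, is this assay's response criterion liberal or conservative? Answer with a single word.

z(H) = 0.176, z(FA) = -0.643
c = −½·(z(H) + z(FA)) = 0.2335
c > 0 → conservative criterion (biased toward responding “no”).

conservative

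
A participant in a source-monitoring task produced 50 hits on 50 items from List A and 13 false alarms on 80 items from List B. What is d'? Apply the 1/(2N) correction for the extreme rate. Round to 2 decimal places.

The hit rate is 50/50 = 1, so apply the 1/(2N) correction: H → 1 − 1/(2·50) = 0.99000.
z(H) = z(0.99000) = 2.326
z(FA) = z(0.16250) = -0.984
d' = 2.326 − (-0.984) = 3.310

d' = 3.31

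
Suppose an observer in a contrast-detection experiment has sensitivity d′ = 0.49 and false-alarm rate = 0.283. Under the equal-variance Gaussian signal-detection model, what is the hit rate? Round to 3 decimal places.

hit rate = 0.467

z(false-alarm rate) = z(0.283) = -0.5740
z(H) = z(FA) + d' = -0.5740 + 0.49 = -0.0840
hit rate = Φ(-0.0840) = 0.4665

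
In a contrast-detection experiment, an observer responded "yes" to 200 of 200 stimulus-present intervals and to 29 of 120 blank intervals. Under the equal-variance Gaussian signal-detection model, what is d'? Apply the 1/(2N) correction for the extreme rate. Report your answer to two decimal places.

d' = 3.51

The hit rate is 200/200 = 1, so apply the 1/(2N) correction: H → 1 − 1/(2·200) = 0.99750.
z(H) = z(0.99750) = 2.807
z(FA) = z(0.24167) = -0.701
d' = 2.807 − (-0.701) = 3.508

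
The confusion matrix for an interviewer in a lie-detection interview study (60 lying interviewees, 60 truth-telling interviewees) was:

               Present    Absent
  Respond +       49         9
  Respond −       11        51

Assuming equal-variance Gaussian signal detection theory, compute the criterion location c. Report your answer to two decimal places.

c = 0.07

H = 49/60 = 0.8167
FA = 9/60 = 0.1500
z(H) = z(0.8167) = 0.903
z(FA) = z(0.1500) = -1.036
c = −½·[z(H) + z(FA)] = −0.5 × (0.903 + (-1.036)) = 0.0665
c > 0: the interviewer has a conservative response bias.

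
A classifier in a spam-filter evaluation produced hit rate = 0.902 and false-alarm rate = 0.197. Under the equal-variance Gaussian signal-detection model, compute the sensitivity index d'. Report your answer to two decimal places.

z(0.902) = 1.2930, z(0.197) = -0.8524
d' = z(H) − z(FA) = 1.2930 − (-0.8524) = 2.1454

d' = 2.15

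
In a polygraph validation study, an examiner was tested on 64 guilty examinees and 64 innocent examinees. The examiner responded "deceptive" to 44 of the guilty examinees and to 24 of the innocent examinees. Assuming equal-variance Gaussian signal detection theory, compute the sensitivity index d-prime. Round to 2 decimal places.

H = 44/64 = 0.6875
FA = 24/64 = 0.3750
z(H) = z(0.6875) = 0.4888
z(FA) = z(0.3750) = -0.3186
d' = z(H) − z(FA) = 0.4888 − (-0.3186) = 0.8074

d-prime = 0.81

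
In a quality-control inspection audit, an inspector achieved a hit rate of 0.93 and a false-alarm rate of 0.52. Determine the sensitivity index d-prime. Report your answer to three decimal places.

z(H) = z(0.93) = 1.4758
z(FA) = z(0.52) = 0.0502
d' = z(H) − z(FA) = 1.4758 − 0.0502 = 1.4256

d-prime = 1.426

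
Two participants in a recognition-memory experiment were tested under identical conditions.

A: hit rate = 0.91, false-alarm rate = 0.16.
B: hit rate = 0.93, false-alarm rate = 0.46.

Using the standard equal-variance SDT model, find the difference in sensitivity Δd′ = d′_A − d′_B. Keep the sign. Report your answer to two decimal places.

Δd′ = 0.76

A: z(0.91) = 1.341, z(0.16) = -0.994, d' = 2.335
B: z(0.93) = 1.476, z(0.46) = -0.100, d' = 1.576
Δd' = d'_A − d'_B = 2.335 − 1.576 = 0.759
A has the higher sensitivity.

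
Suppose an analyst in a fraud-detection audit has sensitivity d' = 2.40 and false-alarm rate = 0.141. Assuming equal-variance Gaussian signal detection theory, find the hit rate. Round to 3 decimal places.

hit rate = 0.907

z(false-alarm rate) = z(0.141) = -1.0758
z(H) = z(FA) + d' = -1.0758 + 2.40 = 1.3242
hit rate = Φ(1.3242) = 0.9073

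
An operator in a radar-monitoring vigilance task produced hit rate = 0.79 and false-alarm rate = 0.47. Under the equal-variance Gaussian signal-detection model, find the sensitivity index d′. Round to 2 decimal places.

d′ = 0.88

Φ⁻¹(H) = Φ⁻¹(0.79) = 0.8064
Φ⁻¹(FA) = Φ⁻¹(0.47) = -0.0753
d' = z(H) − z(FA) = 0.8064 − (-0.0753) = 0.8817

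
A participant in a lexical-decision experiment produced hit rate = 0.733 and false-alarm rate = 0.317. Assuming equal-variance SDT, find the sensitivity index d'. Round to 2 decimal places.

z(0.733) = 0.6219, z(0.317) = -0.4761
d' = z(H) − z(FA) = 0.6219 − (-0.4761) = 1.0980

d' = 1.10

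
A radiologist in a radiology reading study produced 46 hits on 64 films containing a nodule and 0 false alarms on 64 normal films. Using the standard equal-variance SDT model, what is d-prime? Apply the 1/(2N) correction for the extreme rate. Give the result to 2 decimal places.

The false-alarm rate is 0/64 = 0, so apply the 1/(2N) correction: FA → 1/(2·64) = 0.00781.
z(H) = z(0.71875) = 0.579
z(FA) = z(0.00781) = -2.418
d' = 0.579 − (-2.418) = 2.997

d-prime = 3.00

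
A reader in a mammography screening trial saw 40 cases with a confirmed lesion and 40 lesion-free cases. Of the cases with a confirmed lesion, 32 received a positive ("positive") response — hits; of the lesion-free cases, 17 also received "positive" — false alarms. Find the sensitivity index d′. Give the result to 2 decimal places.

d′ = 1.03

H = 32/40 = 0.8000
FA = 17/40 = 0.4250
Φ⁻¹(H) = Φ⁻¹(0.8000) = 0.842
Φ⁻¹(FA) = Φ⁻¹(0.4250) = -0.189
d' = z(H) − z(FA) = 0.842 − (-0.189) = 1.031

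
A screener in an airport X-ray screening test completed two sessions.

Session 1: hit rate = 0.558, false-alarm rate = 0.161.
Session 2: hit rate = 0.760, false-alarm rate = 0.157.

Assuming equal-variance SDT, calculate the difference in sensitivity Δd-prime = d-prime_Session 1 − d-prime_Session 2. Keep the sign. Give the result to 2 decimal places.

Δd-prime = -0.58

Session 1: z(0.558) = 0.146, z(0.161) = -0.990, d' = 1.136
Session 2: z(0.760) = 0.706, z(0.157) = -1.007, d' = 1.713
Δd' = d'_Session 1 − d'_Session 2 = 1.136 − 1.713 = -0.577
Session 2 has the higher sensitivity.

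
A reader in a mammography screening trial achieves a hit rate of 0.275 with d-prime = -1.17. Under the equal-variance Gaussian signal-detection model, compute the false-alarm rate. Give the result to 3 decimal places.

z(hit rate) = z(0.275) = -0.5978
z(FA) = z(H) − d' = -0.5978 − (-1.17) = 0.5722
false-alarm rate = Φ(0.5722) = 0.7164

false-alarm rate = 0.716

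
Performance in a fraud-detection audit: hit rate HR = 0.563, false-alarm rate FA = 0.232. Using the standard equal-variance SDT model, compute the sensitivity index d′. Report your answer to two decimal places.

d′ = 0.89

z(H) = z(0.563) = 0.159
z(FA) = z(0.232) = -0.732
d' = z(H) − z(FA) = 0.159 − (-0.732) = 0.891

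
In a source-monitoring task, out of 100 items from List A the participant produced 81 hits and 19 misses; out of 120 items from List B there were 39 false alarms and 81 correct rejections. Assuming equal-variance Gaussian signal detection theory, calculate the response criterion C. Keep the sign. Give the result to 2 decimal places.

H = 81/100 = 0.8100
FA = 39/120 = 0.3250
z(H) = 0.8779
z(FA) = -0.4538
c = −½·[z(H) + z(FA)] = −0.5 × (0.8779 + (-0.4538)) = -0.21205
c < 0: the participant has a liberal response bias.

C = -0.21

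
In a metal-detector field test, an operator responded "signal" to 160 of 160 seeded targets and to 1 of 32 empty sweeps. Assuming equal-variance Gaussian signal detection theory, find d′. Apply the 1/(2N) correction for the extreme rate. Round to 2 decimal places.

The hit rate is 160/160 = 1, so apply the 1/(2N) correction: H → 1 − 1/(2·160) = 0.99687.
z(H) = z(0.99687) = 2.734
z(FA) = z(0.03125) = -1.863
d' = 2.734 − (-1.863) = 4.597

d′ = 4.60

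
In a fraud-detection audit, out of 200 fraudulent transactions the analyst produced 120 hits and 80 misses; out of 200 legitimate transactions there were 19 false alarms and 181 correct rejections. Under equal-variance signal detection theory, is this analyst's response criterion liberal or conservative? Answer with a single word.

conservative

z(H) = 0.253, z(FA) = -1.311
c = −½·(z(H) + z(FA)) = 0.529
c > 0 → conservative criterion (biased toward responding “no”).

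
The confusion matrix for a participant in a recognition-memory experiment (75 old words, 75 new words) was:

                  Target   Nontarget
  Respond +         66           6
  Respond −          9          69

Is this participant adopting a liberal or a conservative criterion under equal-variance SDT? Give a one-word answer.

conservative

z(H) = 1.175, z(FA) = -1.405
c = −½·(z(H) + z(FA)) = 0.115
c > 0 → conservative criterion (biased toward responding “no”).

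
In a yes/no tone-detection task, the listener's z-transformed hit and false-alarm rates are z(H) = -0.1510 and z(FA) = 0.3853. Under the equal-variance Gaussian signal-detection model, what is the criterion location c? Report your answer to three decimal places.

c = −½·[z(H) + z(FA)] = −½·(-0.1510 + 0.3853) = -0.11715

c = -0.117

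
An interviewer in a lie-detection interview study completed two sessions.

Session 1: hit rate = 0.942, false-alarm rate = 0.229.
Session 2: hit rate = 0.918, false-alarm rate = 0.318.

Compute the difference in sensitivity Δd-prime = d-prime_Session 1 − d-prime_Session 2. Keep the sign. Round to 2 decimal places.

Δd-prime = 0.45

Session 1: z(0.942) = 1.572, z(0.229) = -0.742, d' = 2.314
Session 2: z(0.918) = 1.392, z(0.318) = -0.473, d' = 1.865
Δd' = d'_Session 1 − d'_Session 2 = 2.314 − 1.865 = 0.449
Session 1 has the higher sensitivity.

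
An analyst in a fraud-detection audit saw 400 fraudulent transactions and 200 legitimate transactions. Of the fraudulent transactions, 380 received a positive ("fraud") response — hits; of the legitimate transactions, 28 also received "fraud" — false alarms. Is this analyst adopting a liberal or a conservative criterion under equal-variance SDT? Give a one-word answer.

z(H) = 1.645, z(FA) = -1.080
c = −½·(z(H) + z(FA)) = -0.2825
c < 0 → liberal criterion (biased toward responding “yes”).

liberal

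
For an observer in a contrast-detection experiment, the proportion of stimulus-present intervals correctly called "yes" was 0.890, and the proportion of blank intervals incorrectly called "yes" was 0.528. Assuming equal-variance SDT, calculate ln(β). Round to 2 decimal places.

ln β = -0.75

z(0.890) = 1.227, z(0.528) = 0.070
ln β = −½·[z(H)² − z(FA)²] = −0.5 × (1.506 − 0.005) = -0.7505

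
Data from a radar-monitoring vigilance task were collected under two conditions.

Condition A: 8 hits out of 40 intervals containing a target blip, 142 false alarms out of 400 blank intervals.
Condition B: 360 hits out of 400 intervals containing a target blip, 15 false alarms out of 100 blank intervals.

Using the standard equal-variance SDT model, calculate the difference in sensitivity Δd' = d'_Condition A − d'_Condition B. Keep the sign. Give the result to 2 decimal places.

Δd' = -2.79

Condition A: z(0.2000) = -0.842, z(0.3550) = -0.372, d' = -0.470
Condition B: z(0.9000) = 1.282, z(0.1500) = -1.036, d' = 2.318
Δd' = d'_Condition A − d'_Condition B = -0.470 − 2.318 = -2.788
Condition B has the higher sensitivity.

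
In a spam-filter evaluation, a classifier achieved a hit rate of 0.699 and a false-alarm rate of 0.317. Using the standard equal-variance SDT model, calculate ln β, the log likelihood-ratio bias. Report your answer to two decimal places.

z(H) = z(0.699) = 0.522
z(FA) = z(0.317) = -0.476
ln β = −½·[z(H)² − z(FA)²] = −0.5 × (0.272 − 0.227) = -0.0225

ln β = -0.02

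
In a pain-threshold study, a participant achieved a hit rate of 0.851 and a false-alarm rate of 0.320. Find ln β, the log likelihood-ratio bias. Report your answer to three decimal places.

z(H) = 1.0407
z(FA) = -0.4677
ln β = −½·[z(H)² − z(FA)²] = −0.5 × (1.0831 − 0.2187) = -0.4322

ln β = -0.432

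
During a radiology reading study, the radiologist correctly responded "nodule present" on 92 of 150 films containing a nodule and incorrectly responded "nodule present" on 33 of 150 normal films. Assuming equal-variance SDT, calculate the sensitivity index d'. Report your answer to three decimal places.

d' = 1.060

H = 92/150 = 0.6133
FA = 33/150 = 0.2200
z(H) = z(0.6133) = 0.2879
z(FA) = z(0.2200) = -0.7722
d' = z(H) − z(FA) = 0.2879 − (-0.7722) = 1.0601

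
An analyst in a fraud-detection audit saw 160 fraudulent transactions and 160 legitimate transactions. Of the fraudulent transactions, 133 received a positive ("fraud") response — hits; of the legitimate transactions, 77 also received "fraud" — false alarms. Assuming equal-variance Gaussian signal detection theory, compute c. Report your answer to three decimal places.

c = -0.456

H = 133/160 = 0.8313
FA = 77/160 = 0.4813
Φ⁻¹(H) = 0.9593
Φ⁻¹(FA) = -0.0469
c = −½·[z(H) + z(FA)] = −0.5 × (0.9593 + (-0.0469)) = -0.4562
c < 0: the analyst has a liberal response bias.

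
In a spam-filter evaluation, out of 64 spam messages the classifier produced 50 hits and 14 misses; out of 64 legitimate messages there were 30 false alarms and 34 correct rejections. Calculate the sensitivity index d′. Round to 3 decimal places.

d′ = 0.855

H = 50/64 = 0.7812
FA = 30/64 = 0.4688
Φ⁻¹(H) = Φ⁻¹(0.7812) = 0.7763
Φ⁻¹(FA) = Φ⁻¹(0.4688) = -0.0783
d' = z(H) − z(FA) = 0.7763 − (-0.0783) = 0.8546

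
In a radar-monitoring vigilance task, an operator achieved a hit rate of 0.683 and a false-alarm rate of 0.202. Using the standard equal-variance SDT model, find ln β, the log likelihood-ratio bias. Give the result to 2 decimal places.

z(H) = z(0.683) = 0.476
z(FA) = z(0.202) = -0.834
ln β = −½·[z(H)² − z(FA)²] = −0.5 × (0.227 − 0.696) = 0.2345

ln β = 0.23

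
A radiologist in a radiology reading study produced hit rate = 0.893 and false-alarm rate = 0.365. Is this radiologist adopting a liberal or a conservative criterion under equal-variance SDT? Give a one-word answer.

liberal

z(H) = 1.243, z(FA) = -0.345
c = −½·(z(H) + z(FA)) = -0.449
c < 0 → liberal criterion (biased toward responding “yes”).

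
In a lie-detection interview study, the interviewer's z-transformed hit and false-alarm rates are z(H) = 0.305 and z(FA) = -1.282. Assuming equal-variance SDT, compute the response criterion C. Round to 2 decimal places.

c = −½·[z(H) + z(FA)] = −½·(0.305 + (-1.282)) = 0.4885

C = 0.49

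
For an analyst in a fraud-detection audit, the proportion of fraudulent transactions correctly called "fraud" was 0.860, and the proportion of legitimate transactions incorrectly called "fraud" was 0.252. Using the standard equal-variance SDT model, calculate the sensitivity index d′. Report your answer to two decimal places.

z(0.860) = 1.080, z(0.252) = -0.668
d' = z(H) − z(FA) = 1.080 − (-0.668) = 1.748

d′ = 1.75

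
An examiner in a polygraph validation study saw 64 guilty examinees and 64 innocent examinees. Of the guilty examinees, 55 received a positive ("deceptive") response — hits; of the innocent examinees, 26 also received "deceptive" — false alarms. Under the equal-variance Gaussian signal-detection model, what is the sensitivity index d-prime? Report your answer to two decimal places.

d-prime = 1.31

H = 55/64 = 0.8594
FA = 26/64 = 0.4062
Φ⁻¹(H) = 1.0776
Φ⁻¹(FA) = -0.2373
d' = z(H) − z(FA) = 1.0776 − (-0.2373) = 1.3149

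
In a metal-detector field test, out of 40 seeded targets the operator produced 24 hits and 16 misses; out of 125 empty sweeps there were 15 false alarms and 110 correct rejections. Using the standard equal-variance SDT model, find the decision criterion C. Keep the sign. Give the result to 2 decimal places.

C = 0.46

H = 24/40 = 0.6000
FA = 15/125 = 0.1200
z(H) = z(0.6000) = 0.2533
z(FA) = z(0.1200) = -1.1750
c = −½·[z(H) + z(FA)] = −0.5 × (0.2533 + (-1.1750)) = 0.46085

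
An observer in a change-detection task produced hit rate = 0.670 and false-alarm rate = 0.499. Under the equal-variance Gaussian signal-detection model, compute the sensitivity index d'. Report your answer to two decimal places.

d' = 0.44

Φ⁻¹(H) = 0.4399
Φ⁻¹(FA) = -0.0025
d' = z(H) − z(FA) = 0.4399 − (-0.0025) = 0.4424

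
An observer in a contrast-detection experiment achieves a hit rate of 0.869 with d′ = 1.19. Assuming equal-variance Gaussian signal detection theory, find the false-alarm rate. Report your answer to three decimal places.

false-alarm rate = 0.473

z(hit rate) = z(0.869) = 1.1217
z(FA) = z(H) − d' = 1.1217 − 1.19 = -0.0683
false-alarm rate = Φ(-0.0683) = 0.4728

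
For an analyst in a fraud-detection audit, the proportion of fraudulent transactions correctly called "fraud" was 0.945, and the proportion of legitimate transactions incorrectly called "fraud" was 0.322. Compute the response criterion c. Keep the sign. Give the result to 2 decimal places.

z(0.945) = 1.5982, z(0.322) = -0.4621
c = −½·[z(H) + z(FA)] = −0.5 × (1.5982 + (-0.4621)) = -0.56805
c < 0: the analyst has a liberal response bias.

c = -0.57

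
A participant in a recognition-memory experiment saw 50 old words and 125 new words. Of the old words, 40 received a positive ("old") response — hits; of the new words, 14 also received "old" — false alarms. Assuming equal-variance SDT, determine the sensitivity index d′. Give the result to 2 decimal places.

H = 40/50 = 0.8000
FA = 14/125 = 0.1120
z(H) = z(0.8000) = 0.8416
z(FA) = z(0.1120) = -1.2160
d' = z(H) − z(FA) = 0.8416 − (-1.2160) = 2.0576

d′ = 2.06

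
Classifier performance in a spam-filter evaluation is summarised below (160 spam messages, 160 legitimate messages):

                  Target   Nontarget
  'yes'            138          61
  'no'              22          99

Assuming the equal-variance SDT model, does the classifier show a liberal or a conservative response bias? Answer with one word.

liberal

z(H) = 1.092, z(FA) = -0.302
c = −½·(z(H) + z(FA)) = -0.395
c < 0 → liberal criterion (biased toward responding “yes”).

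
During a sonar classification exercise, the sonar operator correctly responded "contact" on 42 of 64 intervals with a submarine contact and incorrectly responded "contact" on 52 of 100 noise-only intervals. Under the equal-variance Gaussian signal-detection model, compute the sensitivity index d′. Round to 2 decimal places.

H = 42/64 = 0.6562
FA = 52/100 = 0.5200
z(H) = 0.4021
z(FA) = 0.0502
d' = z(H) − z(FA) = 0.4021 − 0.0502 = 0.3519

d′ = 0.35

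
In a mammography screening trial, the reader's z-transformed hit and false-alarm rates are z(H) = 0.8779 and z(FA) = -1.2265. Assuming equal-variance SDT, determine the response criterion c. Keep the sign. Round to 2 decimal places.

c = −½·[z(H) + z(FA)] = −½·(0.8779 + (-1.2265)) = 0.1743
c > 0: the reader has a conservative response bias.

c = 0.17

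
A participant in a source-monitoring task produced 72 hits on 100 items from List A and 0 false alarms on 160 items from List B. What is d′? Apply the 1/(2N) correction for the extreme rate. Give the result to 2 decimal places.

The false-alarm rate is 0/160 = 0, so apply the 1/(2N) correction: FA → 1/(2·160) = 0.00313.
z(H) = z(0.72000) = 0.583
z(FA) = z(0.00313) = -2.734
d' = 0.583 − (-2.734) = 3.317

d′ = 3.32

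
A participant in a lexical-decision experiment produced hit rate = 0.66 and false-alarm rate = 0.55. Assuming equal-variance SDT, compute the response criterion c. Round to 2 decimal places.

c = -0.27

Φ⁻¹(0.66) = 0.4125, Φ⁻¹(0.55) = 0.1257
c = −½·[z(H) + z(FA)] = −0.5 × (0.4125 + 0.1257) = -0.2691
c < 0: the participant has a liberal response bias.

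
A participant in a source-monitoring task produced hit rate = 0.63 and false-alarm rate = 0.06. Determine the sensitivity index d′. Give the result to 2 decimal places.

d′ = 1.89

z(0.63) = 0.332, z(0.06) = -1.555
d' = z(H) − z(FA) = 0.332 − (-1.555) = 1.887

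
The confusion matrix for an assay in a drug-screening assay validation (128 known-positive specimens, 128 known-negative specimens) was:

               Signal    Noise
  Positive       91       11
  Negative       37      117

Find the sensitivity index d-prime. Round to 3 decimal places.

H = 91/128 = 0.7109
FA = 11/128 = 0.0859
z(H) = 0.5560
z(FA) = -1.3664
d' = z(H) − z(FA) = 0.5560 − (-1.3664) = 1.9224

d-prime = 1.922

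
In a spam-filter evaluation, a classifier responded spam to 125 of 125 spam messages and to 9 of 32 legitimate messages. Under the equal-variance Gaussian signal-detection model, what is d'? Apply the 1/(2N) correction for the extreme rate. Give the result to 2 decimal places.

The hit rate is 125/125 = 1, so apply the 1/(2N) correction: H → 1 − 1/(2·125) = 0.99600.
z(H) = z(0.99600) = 2.652
z(FA) = z(0.28125) = -0.579
d' = 2.652 − (-0.579) = 3.231

d' = 3.23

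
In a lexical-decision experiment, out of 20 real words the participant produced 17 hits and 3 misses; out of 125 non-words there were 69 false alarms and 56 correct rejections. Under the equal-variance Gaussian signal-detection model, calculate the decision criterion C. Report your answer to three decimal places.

C = -0.584

H = 17/20 = 0.8500
FA = 69/125 = 0.5520
Φ⁻¹(H) = Φ⁻¹(0.8500) = 1.0364
Φ⁻¹(FA) = Φ⁻¹(0.5520) = 0.1307
c = −½·[z(H) + z(FA)] = −0.5 × (1.0364 + 0.1307) = -0.58355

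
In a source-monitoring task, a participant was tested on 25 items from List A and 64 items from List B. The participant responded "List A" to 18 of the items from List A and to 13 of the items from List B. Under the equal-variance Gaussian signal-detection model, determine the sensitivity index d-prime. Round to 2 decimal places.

H = 18/25 = 0.7200
FA = 13/64 = 0.2031
Φ⁻¹(H) = 0.5828
Φ⁻¹(FA) = -0.8306
d' = z(H) − z(FA) = 0.5828 − (-0.8306) = 1.4134

d-prime = 1.41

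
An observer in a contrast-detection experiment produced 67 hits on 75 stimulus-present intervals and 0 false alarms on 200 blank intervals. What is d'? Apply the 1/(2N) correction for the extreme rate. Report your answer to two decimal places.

d' = 4.05

The false-alarm rate is 0/200 = 0, so apply the 1/(2N) correction: FA → 1/(2·200) = 0.00250.
z(H) = z(0.89333) = 1.244
z(FA) = z(0.00250) = -2.807
d' = 1.244 − (-2.807) = 4.051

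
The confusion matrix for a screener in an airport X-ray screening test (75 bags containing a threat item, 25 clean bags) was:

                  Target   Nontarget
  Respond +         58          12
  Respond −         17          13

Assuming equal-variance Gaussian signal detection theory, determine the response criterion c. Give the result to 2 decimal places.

H = 58/75 = 0.7733
FA = 12/25 = 0.4800
Φ⁻¹(0.7733) = 0.7498, Φ⁻¹(0.4800) = -0.0502
c = −½·[z(H) + z(FA)] = −0.5 × (0.7498 + (-0.0502)) = -0.3498

c = -0.35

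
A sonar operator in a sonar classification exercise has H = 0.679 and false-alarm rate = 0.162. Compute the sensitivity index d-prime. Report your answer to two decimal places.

d-prime = 1.45

Φ⁻¹(H) = Φ⁻¹(0.679) = 0.465
Φ⁻¹(FA) = Φ⁻¹(0.162) = -0.986
d' = z(H) − z(FA) = 0.465 − (-0.986) = 1.451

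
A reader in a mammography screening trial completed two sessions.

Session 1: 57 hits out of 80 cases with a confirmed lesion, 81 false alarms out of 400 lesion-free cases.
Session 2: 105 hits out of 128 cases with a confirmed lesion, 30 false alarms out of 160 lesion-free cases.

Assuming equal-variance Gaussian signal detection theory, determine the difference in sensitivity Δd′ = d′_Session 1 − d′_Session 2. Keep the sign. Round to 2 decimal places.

Session 1: z(0.7125) = 0.561, z(0.2025) = -0.833, d' = 1.394
Session 2: z(0.8203) = 0.917, z(0.1875) = -0.887, d' = 1.804
Δd' = d'_Session 1 − d'_Session 2 = 1.394 − 1.804 = -0.410
Session 2 has the higher sensitivity.

Δd′ = -0.41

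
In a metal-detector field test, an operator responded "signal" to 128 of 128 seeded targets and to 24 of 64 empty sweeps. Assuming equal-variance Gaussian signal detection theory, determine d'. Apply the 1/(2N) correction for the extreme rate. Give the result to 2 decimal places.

d' = 2.98

The hit rate is 128/128 = 1, so apply the 1/(2N) correction: H → 1 − 1/(2·128) = 0.99609.
z(H) = z(0.99609) = 2.660
z(FA) = z(0.37500) = -0.319
d' = 2.660 − (-0.319) = 2.979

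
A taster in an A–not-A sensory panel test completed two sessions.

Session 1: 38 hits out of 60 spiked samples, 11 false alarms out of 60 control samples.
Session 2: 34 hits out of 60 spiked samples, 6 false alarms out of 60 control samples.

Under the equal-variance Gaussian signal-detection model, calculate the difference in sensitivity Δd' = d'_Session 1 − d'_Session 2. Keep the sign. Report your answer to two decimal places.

Δd' = -0.21

Session 1: z(0.6333) = 0.341, z(0.1833) = -0.903, d' = 1.244
Session 2: z(0.5667) = 0.168, z(0.1000) = -1.282, d' = 1.450
Δd' = d'_Session 1 − d'_Session 2 = 1.244 − 1.450 = -0.206
Session 2 has the higher sensitivity.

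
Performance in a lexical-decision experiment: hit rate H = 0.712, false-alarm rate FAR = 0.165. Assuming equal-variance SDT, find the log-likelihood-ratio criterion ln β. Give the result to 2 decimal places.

ln β = 0.32

z(H) = z(0.712) = 0.559
z(FA) = z(0.165) = -0.974
ln β = −½·[z(H)² − z(FA)²] = −0.5 × (0.312 − 0.949) = 0.3185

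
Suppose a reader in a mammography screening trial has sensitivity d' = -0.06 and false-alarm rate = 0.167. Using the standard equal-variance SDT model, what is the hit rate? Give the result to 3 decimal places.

z(false-alarm rate) = z(0.167) = -0.9661
z(H) = z(FA) + d' = -0.9661 + (-0.06) = -1.0261
hit rate = Φ(-1.0261) = 0.1524

hit rate = 0.152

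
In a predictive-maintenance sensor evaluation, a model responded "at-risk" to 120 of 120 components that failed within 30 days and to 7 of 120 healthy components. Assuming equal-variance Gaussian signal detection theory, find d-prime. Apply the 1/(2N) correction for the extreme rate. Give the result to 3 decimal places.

d-prime = 4.207

The hit rate is 120/120 = 1, so apply the 1/(2N) correction: H → 1 − 1/(2·120) = 0.99583.
z(H) = z(0.99583) = 2.6380
z(FA) = z(0.05833) = -1.5689
d' = 2.6380 − (-1.5689) = 4.2069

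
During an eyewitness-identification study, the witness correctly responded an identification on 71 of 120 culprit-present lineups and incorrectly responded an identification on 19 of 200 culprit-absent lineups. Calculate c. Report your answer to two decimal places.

H = 71/120 = 0.5917
FA = 19/200 = 0.0950
Φ⁻¹(H) = 0.2319
Φ⁻¹(FA) = -1.3106
c = −½·[z(H) + z(FA)] = −0.5 × (0.2319 + (-1.3106)) = 0.53935

c = 0.54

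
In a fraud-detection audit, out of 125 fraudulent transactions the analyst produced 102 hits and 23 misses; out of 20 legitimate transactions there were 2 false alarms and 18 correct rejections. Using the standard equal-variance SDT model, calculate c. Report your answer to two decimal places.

c = 0.19

H = 102/125 = 0.8160
FA = 2/20 = 0.1000
z(H) = z(0.8160) = 0.900
z(FA) = z(0.1000) = -1.282
c = −½·[z(H) + z(FA)] = −0.5 × (0.900 + (-1.282)) = 0.191
c > 0: the analyst has a conservative response bias.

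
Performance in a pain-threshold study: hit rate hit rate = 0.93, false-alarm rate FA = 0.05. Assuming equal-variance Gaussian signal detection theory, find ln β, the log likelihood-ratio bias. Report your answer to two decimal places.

z(H) = z(0.93) = 1.476
z(FA) = z(0.05) = -1.645
ln β = −½·[z(H)² − z(FA)²] = −0.5 × (2.179 − 2.706) = 0.2635

ln β = 0.26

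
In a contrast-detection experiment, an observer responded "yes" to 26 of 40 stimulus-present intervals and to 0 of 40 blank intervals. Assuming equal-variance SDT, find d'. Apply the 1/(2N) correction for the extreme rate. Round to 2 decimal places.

The false-alarm rate is 0/40 = 0, so apply the 1/(2N) correction: FA → 1/(2·40) = 0.01250.
z(H) = z(0.65000) = 0.385
z(FA) = z(0.01250) = -2.241
d' = 0.385 − (-2.241) = 2.626

d' = 2.63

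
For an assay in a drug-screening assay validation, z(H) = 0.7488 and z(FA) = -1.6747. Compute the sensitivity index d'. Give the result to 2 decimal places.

d' = z(H) − z(FA) = 0.7488 − (-1.6747) = 2.4235

d' = 2.42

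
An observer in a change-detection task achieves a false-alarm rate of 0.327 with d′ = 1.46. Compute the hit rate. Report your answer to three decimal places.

hit rate = 0.844

z(false-alarm rate) = z(0.327) = -0.4482
z(H) = z(FA) + d' = -0.4482 + 1.46 = 1.0118
hit rate = Φ(1.0118) = 0.8442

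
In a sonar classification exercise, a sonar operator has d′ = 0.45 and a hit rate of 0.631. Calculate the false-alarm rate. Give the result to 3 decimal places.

z(hit rate) = z(0.631) = 0.3345
z(FA) = z(H) − d' = 0.3345 − 0.45 = -0.1155
false-alarm rate = Φ(-0.1155) = 0.4540

false-alarm rate = 0.454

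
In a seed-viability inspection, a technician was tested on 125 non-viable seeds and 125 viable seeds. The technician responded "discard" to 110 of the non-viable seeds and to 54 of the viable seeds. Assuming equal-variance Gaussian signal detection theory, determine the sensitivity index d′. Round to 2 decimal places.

d′ = 1.35

H = 110/125 = 0.8800
FA = 54/125 = 0.4320
z(H) = 1.1750
z(FA) = -0.1713
d' = z(H) − z(FA) = 1.1750 − (-0.1713) = 1.3463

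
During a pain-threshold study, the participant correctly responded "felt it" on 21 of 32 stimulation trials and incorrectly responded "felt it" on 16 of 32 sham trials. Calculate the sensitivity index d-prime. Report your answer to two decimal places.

H = 21/32 = 0.6562
FA = 16/32 = 0.5000
z(H) = z(0.6562) = 0.4021
z(FA) = z(0.5000) = 0.0000
d' = z(H) − z(FA) = 0.4021 − 0.0000 = 0.4021

d-prime = 0.40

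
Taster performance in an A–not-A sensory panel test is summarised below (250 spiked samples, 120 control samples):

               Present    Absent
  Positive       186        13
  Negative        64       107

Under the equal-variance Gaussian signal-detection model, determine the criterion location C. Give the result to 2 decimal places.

H = 186/250 = 0.7440
FA = 13/120 = 0.1083
z(H) = 0.6557
z(FA) = -1.2356
c = −½·[z(H) + z(FA)] = −0.5 × (0.6557 + (-1.2356)) = 0.28995
c > 0: the taster has a conservative response bias.

C = 0.29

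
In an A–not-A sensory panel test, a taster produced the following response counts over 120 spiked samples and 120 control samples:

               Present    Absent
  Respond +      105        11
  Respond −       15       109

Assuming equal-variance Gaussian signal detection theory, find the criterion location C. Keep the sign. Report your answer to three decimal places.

H = 105/120 = 0.8750
FA = 11/120 = 0.0917
z(H) = z(0.8750) = 1.1503
z(FA) = z(0.0917) = -1.3304
c = −½·[z(H) + z(FA)] = −0.5 × (1.1503 + (-1.3304)) = 0.09005

C = 0.090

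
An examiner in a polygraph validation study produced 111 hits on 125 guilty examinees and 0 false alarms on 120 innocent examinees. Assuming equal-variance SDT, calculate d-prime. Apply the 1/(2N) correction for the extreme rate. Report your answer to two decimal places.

The false-alarm rate is 0/120 = 0, so apply the 1/(2N) correction: FA → 1/(2·120) = 0.00417.
z(H) = z(0.88800) = 1.216
z(FA) = z(0.00417) = -2.638
d' = 1.216 − (-2.638) = 3.854

d-prime = 3.85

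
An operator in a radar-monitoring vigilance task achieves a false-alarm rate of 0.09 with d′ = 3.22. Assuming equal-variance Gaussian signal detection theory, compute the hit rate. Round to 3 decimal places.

z(false-alarm rate) = z(0.09) = -1.3408
z(H) = z(FA) + d' = -1.3408 + 3.22 = 1.8792
hit rate = Φ(1.8792) = 0.9699

hit rate = 0.970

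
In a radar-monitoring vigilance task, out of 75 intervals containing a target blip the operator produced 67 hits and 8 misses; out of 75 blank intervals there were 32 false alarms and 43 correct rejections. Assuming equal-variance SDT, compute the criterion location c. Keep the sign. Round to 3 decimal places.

c = -0.530

H = 67/75 = 0.8933
FA = 32/75 = 0.4267
z(H) = 1.2443
z(FA) = -0.1848
c = −½·[z(H) + z(FA)] = −0.5 × (1.2443 + (-0.1848)) = -0.52975
c < 0: the operator has a liberal response bias.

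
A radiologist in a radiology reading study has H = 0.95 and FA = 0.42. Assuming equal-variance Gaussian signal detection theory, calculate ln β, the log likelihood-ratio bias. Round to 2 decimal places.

ln β = -1.33

z(H) = 1.645
z(FA) = -0.202
ln β = −½·[z(H)² − z(FA)²] = −0.5 × (2.706 − 0.041) = -1.3325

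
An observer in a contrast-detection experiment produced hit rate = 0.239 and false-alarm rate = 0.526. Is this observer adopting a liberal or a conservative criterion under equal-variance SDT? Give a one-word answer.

conservative

z(H) = -0.710, z(FA) = 0.065
c = −½·(z(H) + z(FA)) = 0.3225
c > 0 → conservative criterion (biased toward responding “no”).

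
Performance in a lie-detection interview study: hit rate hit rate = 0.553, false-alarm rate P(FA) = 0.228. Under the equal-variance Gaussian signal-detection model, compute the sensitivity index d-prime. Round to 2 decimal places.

z(H) = 0.133
z(FA) = -0.745
d' = z(H) − z(FA) = 0.133 − (-0.745) = 0.878

d-prime = 0.88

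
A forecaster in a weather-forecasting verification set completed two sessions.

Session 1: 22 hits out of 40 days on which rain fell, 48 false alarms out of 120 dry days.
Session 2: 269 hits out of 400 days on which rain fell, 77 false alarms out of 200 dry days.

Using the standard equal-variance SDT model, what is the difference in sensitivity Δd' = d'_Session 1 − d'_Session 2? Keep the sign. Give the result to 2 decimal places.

Δd' = -0.36

Session 1: z(0.5500) = 0.126, z(0.4000) = -0.253, d' = 0.379
Session 2: z(0.6725) = 0.447, z(0.3850) = -0.292, d' = 0.739
Δd' = d'_Session 1 − d'_Session 2 = 0.379 − 0.739 = -0.360
Session 2 has the higher sensitivity.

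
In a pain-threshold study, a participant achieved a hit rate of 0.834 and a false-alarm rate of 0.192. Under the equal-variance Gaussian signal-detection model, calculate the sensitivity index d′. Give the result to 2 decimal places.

z(0.834) = 0.970, z(0.192) = -0.871
d' = z(H) − z(FA) = 0.970 − (-0.871) = 1.841

d′ = 1.84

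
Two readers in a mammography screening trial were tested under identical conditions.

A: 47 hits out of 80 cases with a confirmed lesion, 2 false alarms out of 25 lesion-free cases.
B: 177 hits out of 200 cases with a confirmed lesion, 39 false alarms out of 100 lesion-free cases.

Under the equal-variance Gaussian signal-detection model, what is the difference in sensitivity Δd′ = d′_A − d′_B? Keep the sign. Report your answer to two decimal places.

Δd′ = 0.15

A: z(0.5875) = 0.221, z(0.0800) = -1.405, d' = 1.626
B: z(0.8850) = 1.200, z(0.3900) = -0.279, d' = 1.479
Δd' = d'_A − d'_B = 1.626 − 1.479 = 0.147
A has the higher sensitivity.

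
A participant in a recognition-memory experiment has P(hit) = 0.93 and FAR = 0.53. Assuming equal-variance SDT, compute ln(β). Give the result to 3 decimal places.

z(0.93) = 1.4758, z(0.53) = 0.0753
ln β = −½·[z(H)² − z(FA)²] = −0.5 × (2.1780 − 0.0057) = -1.08615

ln β = -1.086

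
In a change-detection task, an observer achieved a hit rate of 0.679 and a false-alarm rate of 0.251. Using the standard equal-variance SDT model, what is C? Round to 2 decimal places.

C = 0.10

z(H) = z(0.679) = 0.4649
z(FA) = z(0.251) = -0.6713
c = −½·[z(H) + z(FA)] = −0.5 × (0.4649 + (-0.6713)) = 0.1032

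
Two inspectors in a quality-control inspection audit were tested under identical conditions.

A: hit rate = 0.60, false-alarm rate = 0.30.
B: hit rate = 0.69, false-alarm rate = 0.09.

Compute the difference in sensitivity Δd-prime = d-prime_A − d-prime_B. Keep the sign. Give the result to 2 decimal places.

Δd-prime = -1.06

A: z(0.60) = 0.253, z(0.30) = -0.524, d' = 0.777
B: z(0.69) = 0.496, z(0.09) = -1.341, d' = 1.837
Δd' = d'_A − d'_B = 0.777 − 1.837 = -1.060
B has the higher sensitivity.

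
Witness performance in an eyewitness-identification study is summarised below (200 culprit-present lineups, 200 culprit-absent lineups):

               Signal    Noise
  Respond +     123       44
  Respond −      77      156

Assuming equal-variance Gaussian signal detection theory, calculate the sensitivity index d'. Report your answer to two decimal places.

H = 123/200 = 0.6150
FA = 44/200 = 0.2200
z(0.6150) = 0.2924, z(0.2200) = -0.7722
d' = z(H) − z(FA) = 0.2924 − (-0.7722) = 1.0646

d' = 1.06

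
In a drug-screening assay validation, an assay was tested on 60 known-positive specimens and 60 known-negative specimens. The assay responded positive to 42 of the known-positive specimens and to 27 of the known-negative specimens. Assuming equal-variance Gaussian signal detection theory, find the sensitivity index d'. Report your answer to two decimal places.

H = 42/60 = 0.7000
FA = 27/60 = 0.4500
Φ⁻¹(H) = 0.5244
Φ⁻¹(FA) = -0.1257
d' = z(H) − z(FA) = 0.5244 − (-0.1257) = 0.6501

d' = 0.65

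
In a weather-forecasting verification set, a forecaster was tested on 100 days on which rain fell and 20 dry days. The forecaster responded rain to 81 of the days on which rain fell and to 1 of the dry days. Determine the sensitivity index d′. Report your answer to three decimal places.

d′ = 2.523

H = 81/100 = 0.8100
FA = 1/20 = 0.0500
z(H) = 0.8779
z(FA) = -1.6449
d' = z(H) − z(FA) = 0.8779 − (-1.6449) = 2.5228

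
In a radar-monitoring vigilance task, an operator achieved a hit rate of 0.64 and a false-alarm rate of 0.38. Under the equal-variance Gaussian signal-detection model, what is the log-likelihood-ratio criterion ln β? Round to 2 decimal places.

ln β = -0.02

z(H) = z(0.64) = 0.358
z(FA) = z(0.38) = -0.305
ln β = −½·[z(H)² − z(FA)²] = −0.5 × (0.128 − 0.093) = -0.0175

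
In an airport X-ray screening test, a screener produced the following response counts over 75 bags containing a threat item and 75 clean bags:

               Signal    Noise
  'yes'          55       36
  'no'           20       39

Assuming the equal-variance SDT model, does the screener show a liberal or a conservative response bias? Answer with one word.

z(H) = 0.623, z(FA) = -0.050
c = −½·(z(H) + z(FA)) = -0.2865
c < 0 → liberal criterion (biased toward responding “yes”).

liberal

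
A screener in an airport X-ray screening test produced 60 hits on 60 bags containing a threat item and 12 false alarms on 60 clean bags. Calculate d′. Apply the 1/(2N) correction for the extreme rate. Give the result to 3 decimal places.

d′ = 3.236

The hit rate is 60/60 = 1, so apply the 1/(2N) correction: H → 1 − 1/(2·60) = 0.99167.
z(H) = z(0.99167) = 2.3941
z(FA) = z(0.20000) = -0.8416
d' = 2.3941 − (-0.8416) = 3.2357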